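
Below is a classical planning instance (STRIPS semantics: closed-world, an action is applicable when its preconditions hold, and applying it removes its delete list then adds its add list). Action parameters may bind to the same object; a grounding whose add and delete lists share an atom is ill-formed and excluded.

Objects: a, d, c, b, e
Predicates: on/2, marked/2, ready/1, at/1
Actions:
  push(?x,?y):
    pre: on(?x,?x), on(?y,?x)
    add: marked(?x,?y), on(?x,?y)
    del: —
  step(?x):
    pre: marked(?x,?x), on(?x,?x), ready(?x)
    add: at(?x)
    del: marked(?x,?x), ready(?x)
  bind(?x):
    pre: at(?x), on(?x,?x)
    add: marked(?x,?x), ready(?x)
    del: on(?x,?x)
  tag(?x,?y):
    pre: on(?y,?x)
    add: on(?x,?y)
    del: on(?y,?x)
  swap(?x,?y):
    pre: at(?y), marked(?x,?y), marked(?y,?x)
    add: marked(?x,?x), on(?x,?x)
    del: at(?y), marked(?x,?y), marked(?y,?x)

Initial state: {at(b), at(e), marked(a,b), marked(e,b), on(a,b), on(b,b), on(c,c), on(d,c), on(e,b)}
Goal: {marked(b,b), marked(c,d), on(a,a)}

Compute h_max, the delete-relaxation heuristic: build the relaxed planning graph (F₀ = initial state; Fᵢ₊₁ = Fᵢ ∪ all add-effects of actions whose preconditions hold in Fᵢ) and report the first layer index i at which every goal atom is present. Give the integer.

F0 = init (9 atoms)
F1 = F0 ∪ {marked(b,a), marked(b,b), marked(b,e), marked(c,c), marked(c,d), on(b,a), on(b,e), on(c,d), ready(b)}  (18 atoms)
F2 = F1 ∪ {marked(a,a), marked(e,e), on(a,a), on(e,e)}  (22 atoms)
goal ⊆ F2  ⇒  h_max = 2

2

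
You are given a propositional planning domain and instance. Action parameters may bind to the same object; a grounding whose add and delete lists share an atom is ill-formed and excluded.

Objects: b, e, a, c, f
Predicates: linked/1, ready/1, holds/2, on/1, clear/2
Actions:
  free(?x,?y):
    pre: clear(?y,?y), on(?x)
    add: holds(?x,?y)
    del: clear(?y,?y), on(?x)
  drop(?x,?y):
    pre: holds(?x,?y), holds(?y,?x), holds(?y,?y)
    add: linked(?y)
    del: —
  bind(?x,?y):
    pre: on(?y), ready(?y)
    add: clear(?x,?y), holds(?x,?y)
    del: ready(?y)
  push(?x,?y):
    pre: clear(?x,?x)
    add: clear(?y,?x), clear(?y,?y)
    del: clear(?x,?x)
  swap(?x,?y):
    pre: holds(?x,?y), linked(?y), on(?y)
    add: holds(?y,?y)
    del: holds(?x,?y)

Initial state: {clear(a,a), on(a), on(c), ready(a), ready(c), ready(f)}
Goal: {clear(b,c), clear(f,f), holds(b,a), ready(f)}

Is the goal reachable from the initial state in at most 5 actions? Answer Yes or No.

1. bind(b,a)  →  {clear(a,a), clear(b,a), holds(b,a), on(a), on(c), ready(c), ready(f)}
2. bind(b,c)  →  {clear(a,a), clear(b,a), clear(b,c), holds(b,a), holds(b,c), on(a), on(c), ready(f)}
3. push(a,f)  →  {clear(b,a), clear(b,c), clear(f,a), clear(f,f), holds(b,a), holds(b,c), on(a), on(c), ready(f)}
optimal plan length = 3; 3 ≤ 5

Yes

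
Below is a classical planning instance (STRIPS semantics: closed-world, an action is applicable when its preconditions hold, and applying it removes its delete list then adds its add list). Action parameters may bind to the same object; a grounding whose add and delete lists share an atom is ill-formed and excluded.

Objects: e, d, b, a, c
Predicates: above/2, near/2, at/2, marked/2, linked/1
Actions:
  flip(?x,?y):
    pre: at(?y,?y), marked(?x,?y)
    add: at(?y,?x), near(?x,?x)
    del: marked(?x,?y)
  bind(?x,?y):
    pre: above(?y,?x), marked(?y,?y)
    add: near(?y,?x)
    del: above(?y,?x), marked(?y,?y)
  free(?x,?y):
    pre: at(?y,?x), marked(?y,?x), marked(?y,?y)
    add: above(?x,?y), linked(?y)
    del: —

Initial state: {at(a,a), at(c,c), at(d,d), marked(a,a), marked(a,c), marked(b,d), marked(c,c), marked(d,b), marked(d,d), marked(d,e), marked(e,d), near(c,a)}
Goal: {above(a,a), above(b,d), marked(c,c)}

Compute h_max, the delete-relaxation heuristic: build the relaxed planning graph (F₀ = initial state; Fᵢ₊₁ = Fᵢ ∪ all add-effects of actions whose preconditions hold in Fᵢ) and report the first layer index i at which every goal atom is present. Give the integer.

F0 = init (12 atoms)
F1 = F0 ∪ {above(a,a), above(c,c), above(d,d), at(c,a), at(d,b), at(d,e), linked(a), linked(c), linked(d), near(a,a), near(b,b), near(c,c), near(d,d), near(e,e)}  (26 atoms)
F2 = F1 ∪ {above(b,d), above(e,d)}  (28 atoms)
goal ⊆ F2  ⇒  h_max = 2

2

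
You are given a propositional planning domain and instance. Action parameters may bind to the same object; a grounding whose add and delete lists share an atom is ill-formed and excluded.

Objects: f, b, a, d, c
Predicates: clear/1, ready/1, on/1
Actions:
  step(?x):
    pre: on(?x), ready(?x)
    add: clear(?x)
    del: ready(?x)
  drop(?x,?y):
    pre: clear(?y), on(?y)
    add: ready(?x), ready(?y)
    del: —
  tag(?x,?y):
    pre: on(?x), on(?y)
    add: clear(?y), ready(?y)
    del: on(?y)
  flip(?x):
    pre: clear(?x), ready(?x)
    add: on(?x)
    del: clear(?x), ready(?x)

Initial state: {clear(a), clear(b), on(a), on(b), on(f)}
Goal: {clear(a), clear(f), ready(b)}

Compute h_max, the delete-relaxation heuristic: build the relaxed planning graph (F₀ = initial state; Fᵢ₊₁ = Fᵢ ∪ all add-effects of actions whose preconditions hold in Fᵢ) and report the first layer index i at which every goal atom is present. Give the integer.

F0 = init (5 atoms)
F1 = F0 ∪ {clear(f), ready(a), ready(b), ready(c), ready(d), ready(f)}  (11 atoms)
goal ⊆ F1  ⇒  h_max = 1

1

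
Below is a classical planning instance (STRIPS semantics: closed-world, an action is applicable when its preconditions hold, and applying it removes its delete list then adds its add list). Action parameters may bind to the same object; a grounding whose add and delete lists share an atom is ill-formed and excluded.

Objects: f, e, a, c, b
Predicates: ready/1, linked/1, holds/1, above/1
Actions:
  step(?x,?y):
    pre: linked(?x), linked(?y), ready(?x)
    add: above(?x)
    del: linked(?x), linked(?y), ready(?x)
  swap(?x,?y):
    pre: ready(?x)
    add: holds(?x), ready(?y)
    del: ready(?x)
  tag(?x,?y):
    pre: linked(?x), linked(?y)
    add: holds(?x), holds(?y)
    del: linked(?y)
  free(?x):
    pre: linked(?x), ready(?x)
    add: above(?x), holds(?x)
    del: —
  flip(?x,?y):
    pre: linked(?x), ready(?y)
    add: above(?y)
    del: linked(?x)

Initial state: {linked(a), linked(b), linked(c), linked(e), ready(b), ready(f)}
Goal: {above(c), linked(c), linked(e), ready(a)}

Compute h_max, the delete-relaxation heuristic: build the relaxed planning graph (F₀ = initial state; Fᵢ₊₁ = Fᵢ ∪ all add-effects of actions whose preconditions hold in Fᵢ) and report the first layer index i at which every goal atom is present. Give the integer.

F0 = init (6 atoms)
F1 = F0 ∪ {above(b), above(f), holds(a), holds(b), holds(c), holds(e), holds(f), ready(a), ready(c), ready(e)}  (16 atoms)
F2 = F1 ∪ {above(a), above(c), above(e)}  (19 atoms)
goal ⊆ F2  ⇒  h_max = 2

2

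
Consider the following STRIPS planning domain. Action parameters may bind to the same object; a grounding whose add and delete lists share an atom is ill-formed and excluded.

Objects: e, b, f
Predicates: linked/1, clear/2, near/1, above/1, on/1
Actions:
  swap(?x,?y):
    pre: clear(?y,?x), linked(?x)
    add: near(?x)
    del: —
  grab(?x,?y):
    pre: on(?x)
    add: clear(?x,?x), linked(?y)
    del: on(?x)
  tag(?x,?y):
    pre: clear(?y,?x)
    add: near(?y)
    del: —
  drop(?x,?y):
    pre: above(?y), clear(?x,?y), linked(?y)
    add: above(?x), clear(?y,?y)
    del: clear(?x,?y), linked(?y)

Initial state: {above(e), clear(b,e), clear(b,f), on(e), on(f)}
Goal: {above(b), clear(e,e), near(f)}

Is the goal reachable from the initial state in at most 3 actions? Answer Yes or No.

Yes

1. grab(f,e)  →  {above(e), clear(b,e), clear(b,f), clear(f,f), linked(e), on(e)}
2. tag(f,f)  →  {above(e), clear(b,e), clear(b,f), clear(f,f), linked(e), near(f), on(e)}
3. drop(b,e)  →  {above(b), above(e), clear(b,f), clear(e,e), clear(f,f), near(f), on(e)}
optimal plan length = 3; 3 ≤ 3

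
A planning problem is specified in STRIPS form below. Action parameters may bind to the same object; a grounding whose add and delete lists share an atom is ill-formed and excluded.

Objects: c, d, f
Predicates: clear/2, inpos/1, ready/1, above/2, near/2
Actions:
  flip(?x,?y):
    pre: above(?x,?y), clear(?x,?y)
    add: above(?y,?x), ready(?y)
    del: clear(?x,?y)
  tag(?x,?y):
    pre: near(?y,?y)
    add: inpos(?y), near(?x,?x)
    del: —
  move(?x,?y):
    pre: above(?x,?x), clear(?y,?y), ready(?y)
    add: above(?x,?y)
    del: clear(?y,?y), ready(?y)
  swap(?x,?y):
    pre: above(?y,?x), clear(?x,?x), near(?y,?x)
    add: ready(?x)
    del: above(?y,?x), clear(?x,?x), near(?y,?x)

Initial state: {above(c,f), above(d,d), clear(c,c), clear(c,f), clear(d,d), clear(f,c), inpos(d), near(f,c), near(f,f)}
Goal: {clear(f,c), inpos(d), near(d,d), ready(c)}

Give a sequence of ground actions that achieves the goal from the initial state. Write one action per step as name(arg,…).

1. flip(c,f)  →  {above(c,f), above(d,d), above(f,c), clear(c,c), clear(d,d), clear(f,c), inpos(d), near(f,c), near(f,f), ready(f)}
2. tag(d,f)  →  {above(c,f), above(d,d), above(f,c), clear(c,c), clear(d,d), clear(f,c), inpos(d), inpos(f), near(d,d), near(f,c), near(f,f), ready(f)}
3. swap(c,f)  →  {above(c,f), above(d,d), clear(d,d), clear(f,c), inpos(d), inpos(f), near(d,d), near(f,f), ready(c), ready(f)}

flip(c,f); tag(d,f); swap(c,f)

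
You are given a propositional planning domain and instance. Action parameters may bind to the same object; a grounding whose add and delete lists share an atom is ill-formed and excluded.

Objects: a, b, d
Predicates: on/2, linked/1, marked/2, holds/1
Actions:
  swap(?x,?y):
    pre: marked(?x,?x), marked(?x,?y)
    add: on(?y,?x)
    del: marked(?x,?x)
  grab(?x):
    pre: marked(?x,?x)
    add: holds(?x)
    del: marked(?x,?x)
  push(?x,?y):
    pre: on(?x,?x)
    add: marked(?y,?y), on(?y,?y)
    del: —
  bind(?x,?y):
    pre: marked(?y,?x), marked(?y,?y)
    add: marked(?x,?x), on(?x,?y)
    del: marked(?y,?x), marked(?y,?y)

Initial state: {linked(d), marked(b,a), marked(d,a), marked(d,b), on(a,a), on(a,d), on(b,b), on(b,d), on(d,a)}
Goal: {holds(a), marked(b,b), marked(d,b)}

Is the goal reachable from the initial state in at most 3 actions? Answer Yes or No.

Yes

1. push(a,a)  →  {linked(d), marked(a,a), marked(b,a), marked(d,a), marked(d,b), on(a,a), on(a,d), on(b,b), on(b,d), on(d,a)}
2. grab(a)  →  {holds(a), linked(d), marked(b,a), marked(d,a), marked(d,b), on(a,a), on(a,d), on(b,b), on(b,d), on(d,a)}
3. push(a,b)  →  {holds(a), linked(d), marked(b,a), marked(b,b), marked(d,a), marked(d,b), on(a,a), on(a,d), on(b,b), on(b,d), on(d,a)}
optimal plan length = 3; 3 ≤ 3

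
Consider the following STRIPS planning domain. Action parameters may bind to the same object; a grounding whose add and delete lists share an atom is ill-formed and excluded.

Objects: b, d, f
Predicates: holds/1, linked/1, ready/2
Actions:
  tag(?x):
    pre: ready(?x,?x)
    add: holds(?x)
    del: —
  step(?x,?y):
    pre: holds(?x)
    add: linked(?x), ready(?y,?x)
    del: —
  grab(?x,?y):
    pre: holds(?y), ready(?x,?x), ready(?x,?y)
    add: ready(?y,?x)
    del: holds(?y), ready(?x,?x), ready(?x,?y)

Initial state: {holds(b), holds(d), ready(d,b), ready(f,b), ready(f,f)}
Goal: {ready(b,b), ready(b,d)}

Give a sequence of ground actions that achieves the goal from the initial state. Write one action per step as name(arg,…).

step(b,b); step(d,b)

1. step(b,b)  →  {holds(b), holds(d), linked(b), ready(b,b), ready(d,b), ready(f,b), ready(f,f)}
2. step(d,b)  →  {holds(b), holds(d), linked(b), linked(d), ready(b,b), ready(b,d), ready(d,b), ready(f,b), ready(f,f)}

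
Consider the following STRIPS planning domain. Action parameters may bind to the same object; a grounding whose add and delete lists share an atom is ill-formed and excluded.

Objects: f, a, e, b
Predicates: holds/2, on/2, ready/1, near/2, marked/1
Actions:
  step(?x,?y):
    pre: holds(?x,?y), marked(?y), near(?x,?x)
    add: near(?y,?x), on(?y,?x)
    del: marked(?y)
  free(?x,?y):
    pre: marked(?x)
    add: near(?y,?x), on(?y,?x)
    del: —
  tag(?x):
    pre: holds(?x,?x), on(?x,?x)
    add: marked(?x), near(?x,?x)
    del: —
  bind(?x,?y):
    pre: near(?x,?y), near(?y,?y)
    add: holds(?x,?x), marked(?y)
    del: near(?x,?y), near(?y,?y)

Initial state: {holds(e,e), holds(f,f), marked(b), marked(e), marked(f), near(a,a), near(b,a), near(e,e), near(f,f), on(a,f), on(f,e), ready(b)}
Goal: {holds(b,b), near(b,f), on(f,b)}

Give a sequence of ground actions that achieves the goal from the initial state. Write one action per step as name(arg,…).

1. free(f,b)  →  {holds(e,e), holds(f,f), marked(b), marked(e), marked(f), near(a,a), near(b,a), near(b,f), near(e,e), near(f,f), on(a,f), on(b,f), on(f,e), ready(b)}
2. free(b,f)  →  {holds(e,e), holds(f,f), marked(b), marked(e), marked(f), near(a,a), near(b,a), near(b,f), near(e,e), near(f,b), near(f,f), on(a,f), on(b,f), on(f,b), on(f,e), ready(b)}
3. bind(b,a)  →  {holds(b,b), holds(e,e), holds(f,f), marked(a), marked(b), marked(e), marked(f), near(b,f), near(e,e), near(f,b), near(f,f), on(a,f), on(b,f), on(f,b), on(f,e), ready(b)}

free(f,b); free(b,f); bind(b,a)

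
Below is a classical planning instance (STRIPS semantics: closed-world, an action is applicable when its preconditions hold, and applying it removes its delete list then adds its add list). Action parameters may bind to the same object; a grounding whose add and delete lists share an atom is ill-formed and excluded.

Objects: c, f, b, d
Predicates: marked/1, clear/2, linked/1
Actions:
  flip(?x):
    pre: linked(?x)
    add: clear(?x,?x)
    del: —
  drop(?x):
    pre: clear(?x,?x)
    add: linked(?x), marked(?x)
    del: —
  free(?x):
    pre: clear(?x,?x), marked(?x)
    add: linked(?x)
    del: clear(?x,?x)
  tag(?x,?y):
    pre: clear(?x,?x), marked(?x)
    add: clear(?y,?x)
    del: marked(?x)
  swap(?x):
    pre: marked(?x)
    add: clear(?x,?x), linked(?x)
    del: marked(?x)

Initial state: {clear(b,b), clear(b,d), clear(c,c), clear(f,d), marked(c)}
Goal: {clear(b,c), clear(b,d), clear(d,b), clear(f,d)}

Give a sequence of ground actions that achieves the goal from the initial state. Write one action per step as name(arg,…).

1. drop(b)  →  {clear(b,b), clear(b,d), clear(c,c), clear(f,d), linked(b), marked(b), marked(c)}
2. tag(c,b)  →  {clear(b,b), clear(b,c), clear(b,d), clear(c,c), clear(f,d), linked(b), marked(b)}
3. tag(b,d)  →  {clear(b,b), clear(b,c), clear(b,d), clear(c,c), clear(d,b), clear(f,d), linked(b)}

drop(b); tag(c,b); tag(b,d)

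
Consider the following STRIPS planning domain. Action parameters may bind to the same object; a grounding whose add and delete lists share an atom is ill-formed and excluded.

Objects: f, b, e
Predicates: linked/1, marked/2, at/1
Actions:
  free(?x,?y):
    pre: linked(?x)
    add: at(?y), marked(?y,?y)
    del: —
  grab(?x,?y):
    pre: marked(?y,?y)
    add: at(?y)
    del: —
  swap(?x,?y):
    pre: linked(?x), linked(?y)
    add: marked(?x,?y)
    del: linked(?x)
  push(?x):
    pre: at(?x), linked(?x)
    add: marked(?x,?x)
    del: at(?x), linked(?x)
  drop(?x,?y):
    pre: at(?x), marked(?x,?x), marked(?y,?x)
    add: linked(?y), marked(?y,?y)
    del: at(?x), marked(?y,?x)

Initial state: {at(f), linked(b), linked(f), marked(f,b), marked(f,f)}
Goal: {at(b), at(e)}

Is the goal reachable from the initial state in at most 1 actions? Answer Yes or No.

No

1. free(f,b)  →  {at(b), at(f), linked(b), linked(f), marked(b,b), marked(f,b), marked(f,f)}
2. free(f,e)  →  {at(b), at(e), at(f), linked(b), linked(f), marked(b,b), marked(e,e), marked(f,b), marked(f,f)}
optimal plan length = 2; 2 > 1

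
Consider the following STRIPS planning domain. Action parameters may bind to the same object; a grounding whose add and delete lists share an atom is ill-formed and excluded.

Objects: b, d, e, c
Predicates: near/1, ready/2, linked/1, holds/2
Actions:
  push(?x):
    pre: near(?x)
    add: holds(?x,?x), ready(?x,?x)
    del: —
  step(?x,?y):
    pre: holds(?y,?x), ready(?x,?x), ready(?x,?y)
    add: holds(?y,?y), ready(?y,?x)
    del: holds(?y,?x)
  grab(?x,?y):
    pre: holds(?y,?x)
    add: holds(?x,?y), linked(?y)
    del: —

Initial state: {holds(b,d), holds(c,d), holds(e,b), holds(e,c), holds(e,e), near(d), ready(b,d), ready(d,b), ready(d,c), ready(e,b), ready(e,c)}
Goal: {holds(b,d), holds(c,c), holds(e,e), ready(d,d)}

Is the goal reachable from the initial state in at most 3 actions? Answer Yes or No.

1. push(d)  →  {holds(b,d), holds(c,d), holds(d,d), holds(e,b), holds(e,c), holds(e,e), near(d), ready(b,d), ready(d,b), ready(d,c), ready(d,d), ready(e,b), ready(e,c)}
2. step(d,c)  →  {holds(b,d), holds(c,c), holds(d,d), holds(e,b), holds(e,c), holds(e,e), near(d), ready(b,d), ready(c,d), ready(d,b), ready(d,c), ready(d,d), ready(e,b), ready(e,c)}
optimal plan length = 2; 2 ≤ 3

Yes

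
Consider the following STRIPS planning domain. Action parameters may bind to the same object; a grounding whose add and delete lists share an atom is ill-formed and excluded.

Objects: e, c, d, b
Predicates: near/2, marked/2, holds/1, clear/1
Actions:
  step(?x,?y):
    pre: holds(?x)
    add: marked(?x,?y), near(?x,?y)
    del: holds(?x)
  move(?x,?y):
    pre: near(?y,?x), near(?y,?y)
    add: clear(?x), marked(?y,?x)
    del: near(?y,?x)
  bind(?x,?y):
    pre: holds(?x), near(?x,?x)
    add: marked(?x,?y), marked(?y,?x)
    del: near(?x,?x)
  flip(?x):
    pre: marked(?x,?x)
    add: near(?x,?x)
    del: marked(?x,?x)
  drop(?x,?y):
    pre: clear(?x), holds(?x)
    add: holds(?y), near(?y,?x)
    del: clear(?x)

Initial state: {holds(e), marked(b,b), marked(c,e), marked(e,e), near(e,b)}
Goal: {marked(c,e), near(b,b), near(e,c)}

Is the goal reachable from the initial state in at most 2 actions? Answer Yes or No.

Yes

1. step(e,c)  →  {marked(b,b), marked(c,e), marked(e,c), marked(e,e), near(e,b), near(e,c)}
2. flip(b)  →  {marked(c,e), marked(e,c), marked(e,e), near(b,b), near(e,b), near(e,c)}
optimal plan length = 2; 2 ≤ 2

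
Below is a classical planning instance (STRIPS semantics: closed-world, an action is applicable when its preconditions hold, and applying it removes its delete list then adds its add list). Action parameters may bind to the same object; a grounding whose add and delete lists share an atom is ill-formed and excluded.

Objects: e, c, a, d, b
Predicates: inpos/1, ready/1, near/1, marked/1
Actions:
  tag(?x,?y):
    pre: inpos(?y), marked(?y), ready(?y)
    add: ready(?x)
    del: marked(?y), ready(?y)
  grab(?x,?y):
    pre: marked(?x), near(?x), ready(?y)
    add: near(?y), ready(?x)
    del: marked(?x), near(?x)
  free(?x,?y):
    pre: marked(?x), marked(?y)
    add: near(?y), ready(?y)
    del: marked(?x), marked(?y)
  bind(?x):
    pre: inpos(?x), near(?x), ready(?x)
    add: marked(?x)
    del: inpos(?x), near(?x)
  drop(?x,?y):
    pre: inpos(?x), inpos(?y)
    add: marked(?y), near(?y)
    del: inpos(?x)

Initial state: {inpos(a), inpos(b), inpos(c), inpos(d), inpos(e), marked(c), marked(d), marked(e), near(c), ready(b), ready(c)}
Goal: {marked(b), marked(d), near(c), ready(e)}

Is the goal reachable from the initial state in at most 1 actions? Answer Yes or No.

No

1. tag(e,c)  →  {inpos(a), inpos(b), inpos(c), inpos(d), inpos(e), marked(d), marked(e), near(c), ready(b), ready(e)}
2. drop(e,b)  →  {inpos(a), inpos(b), inpos(c), inpos(d), marked(b), marked(d), marked(e), near(b), near(c), ready(b), ready(e)}
optimal plan length = 2; 2 > 1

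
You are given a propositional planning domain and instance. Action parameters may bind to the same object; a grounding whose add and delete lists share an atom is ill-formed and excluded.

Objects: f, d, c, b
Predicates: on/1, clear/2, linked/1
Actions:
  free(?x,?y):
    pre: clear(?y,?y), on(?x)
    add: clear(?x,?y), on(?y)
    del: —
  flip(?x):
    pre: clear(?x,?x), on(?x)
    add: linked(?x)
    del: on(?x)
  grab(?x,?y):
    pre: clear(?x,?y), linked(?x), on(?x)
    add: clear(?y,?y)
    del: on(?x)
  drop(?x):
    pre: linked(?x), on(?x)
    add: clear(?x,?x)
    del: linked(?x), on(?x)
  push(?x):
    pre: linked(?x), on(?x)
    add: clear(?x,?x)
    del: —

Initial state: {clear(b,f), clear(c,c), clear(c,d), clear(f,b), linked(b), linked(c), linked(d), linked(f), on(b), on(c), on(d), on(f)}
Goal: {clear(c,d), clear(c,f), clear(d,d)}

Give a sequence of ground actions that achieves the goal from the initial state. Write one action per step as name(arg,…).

1. grab(b,f)  →  {clear(b,f), clear(c,c), clear(c,d), clear(f,b), clear(f,f), linked(b), linked(c), linked(d), linked(f), on(c), on(d), on(f)}
2. free(c,f)  →  {clear(b,f), clear(c,c), clear(c,d), clear(c,f), clear(f,b), clear(f,f), linked(b), linked(c), linked(d), linked(f), on(c), on(d), on(f)}
3. grab(c,d)  →  {clear(b,f), clear(c,c), clear(c,d), clear(c,f), clear(d,d), clear(f,b), clear(f,f), linked(b), linked(c), linked(d), linked(f), on(d), on(f)}

grab(b,f); free(c,f); grab(c,d)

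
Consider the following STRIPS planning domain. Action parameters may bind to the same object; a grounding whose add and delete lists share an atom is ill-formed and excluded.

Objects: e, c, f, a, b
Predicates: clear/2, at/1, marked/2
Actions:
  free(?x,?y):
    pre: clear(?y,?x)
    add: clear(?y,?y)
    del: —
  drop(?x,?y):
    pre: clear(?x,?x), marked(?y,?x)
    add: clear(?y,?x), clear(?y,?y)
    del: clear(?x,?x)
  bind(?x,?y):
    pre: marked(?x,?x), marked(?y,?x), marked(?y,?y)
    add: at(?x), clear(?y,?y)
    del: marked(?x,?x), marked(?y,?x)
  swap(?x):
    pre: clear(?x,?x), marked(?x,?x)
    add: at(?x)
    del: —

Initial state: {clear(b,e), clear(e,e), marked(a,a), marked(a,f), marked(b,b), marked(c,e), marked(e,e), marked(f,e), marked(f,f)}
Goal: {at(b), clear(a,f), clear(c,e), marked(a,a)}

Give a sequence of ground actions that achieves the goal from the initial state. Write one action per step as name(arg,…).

1. drop(e,c)  →  {clear(b,e), clear(c,c), clear(c,e), marked(a,a), marked(a,f), marked(b,b), marked(c,e), marked(e,e), marked(f,e), marked(f,f)}
2. bind(e,f)  →  {at(e), clear(b,e), clear(c,c), clear(c,e), clear(f,f), marked(a,a), marked(a,f), marked(b,b), marked(c,e), marked(f,f)}
3. drop(f,a)  →  {at(e), clear(a,a), clear(a,f), clear(b,e), clear(c,c), clear(c,e), marked(a,a), marked(a,f), marked(b,b), marked(c,e), marked(f,f)}
4. bind(b,b)  →  {at(b), at(e), clear(a,a), clear(a,f), clear(b,b), clear(b,e), clear(c,c), clear(c,e), marked(a,a), marked(a,f), marked(c,e), marked(f,f)}

drop(e,c); bind(e,f); drop(f,a); bind(b,b)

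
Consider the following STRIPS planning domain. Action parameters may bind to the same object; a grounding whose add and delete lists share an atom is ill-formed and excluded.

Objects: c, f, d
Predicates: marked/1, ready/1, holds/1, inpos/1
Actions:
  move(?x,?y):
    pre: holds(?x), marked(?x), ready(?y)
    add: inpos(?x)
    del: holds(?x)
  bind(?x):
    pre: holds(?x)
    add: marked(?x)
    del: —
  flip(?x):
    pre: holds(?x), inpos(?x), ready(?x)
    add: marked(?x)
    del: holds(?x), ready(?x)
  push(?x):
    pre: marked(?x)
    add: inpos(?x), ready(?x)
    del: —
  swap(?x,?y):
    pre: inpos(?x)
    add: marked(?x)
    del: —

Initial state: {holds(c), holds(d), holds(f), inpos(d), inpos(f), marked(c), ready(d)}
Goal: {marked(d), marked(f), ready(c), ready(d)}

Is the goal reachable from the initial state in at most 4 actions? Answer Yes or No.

1. bind(f)  →  {holds(c), holds(d), holds(f), inpos(d), inpos(f), marked(c), marked(f), ready(d)}
2. bind(d)  →  {holds(c), holds(d), holds(f), inpos(d), inpos(f), marked(c), marked(d), marked(f), ready(d)}
3. push(c)  →  {holds(c), holds(d), holds(f), inpos(c), inpos(d), inpos(f), marked(c), marked(d), marked(f), ready(c), ready(d)}
optimal plan length = 3; 3 ≤ 4

Yes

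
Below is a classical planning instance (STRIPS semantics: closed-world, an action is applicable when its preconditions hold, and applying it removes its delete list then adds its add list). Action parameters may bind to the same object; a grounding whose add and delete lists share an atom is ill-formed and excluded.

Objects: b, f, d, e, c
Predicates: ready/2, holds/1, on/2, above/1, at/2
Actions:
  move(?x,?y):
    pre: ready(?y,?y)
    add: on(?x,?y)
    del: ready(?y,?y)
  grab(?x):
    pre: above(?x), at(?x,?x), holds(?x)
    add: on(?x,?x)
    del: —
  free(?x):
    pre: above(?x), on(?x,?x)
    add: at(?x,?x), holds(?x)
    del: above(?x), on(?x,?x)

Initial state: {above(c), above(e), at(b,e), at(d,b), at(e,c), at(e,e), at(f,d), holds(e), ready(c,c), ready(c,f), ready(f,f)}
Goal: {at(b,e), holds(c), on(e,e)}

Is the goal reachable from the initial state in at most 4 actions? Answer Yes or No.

Yes

1. move(c,c)  →  {above(c), above(e), at(b,e), at(d,b), at(e,c), at(e,e), at(f,d), holds(e), on(c,c), ready(c,f), ready(f,f)}
2. grab(e)  →  {above(c), above(e), at(b,e), at(d,b), at(e,c), at(e,e), at(f,d), holds(e), on(c,c), on(e,e), ready(c,f), ready(f,f)}
3. free(c)  →  {above(e), at(b,e), at(c,c), at(d,b), at(e,c), at(e,e), at(f,d), holds(c), holds(e), on(e,e), ready(c,f), ready(f,f)}
optimal plan length = 3; 3 ≤ 4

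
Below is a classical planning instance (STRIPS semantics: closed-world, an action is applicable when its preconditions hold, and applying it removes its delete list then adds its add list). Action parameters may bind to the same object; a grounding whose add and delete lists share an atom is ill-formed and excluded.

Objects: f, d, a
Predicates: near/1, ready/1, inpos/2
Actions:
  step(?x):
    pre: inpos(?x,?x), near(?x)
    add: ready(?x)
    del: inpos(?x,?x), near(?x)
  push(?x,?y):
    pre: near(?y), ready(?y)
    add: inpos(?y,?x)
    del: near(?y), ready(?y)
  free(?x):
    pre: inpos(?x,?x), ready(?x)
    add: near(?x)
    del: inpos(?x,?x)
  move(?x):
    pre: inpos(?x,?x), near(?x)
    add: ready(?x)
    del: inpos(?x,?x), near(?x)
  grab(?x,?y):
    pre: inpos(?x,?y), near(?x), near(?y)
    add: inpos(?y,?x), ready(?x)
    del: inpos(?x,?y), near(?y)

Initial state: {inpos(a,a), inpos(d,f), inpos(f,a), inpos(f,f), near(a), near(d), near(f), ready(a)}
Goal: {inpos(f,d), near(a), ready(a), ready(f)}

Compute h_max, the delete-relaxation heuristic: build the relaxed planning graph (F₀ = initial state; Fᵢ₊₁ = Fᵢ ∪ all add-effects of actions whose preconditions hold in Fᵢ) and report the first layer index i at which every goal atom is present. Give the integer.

1

F0 = init (8 atoms)
F1 = F0 ∪ {inpos(a,d), inpos(a,f), inpos(f,d), ready(d), ready(f)}  (13 atoms)
goal ⊆ F1  ⇒  h_max = 1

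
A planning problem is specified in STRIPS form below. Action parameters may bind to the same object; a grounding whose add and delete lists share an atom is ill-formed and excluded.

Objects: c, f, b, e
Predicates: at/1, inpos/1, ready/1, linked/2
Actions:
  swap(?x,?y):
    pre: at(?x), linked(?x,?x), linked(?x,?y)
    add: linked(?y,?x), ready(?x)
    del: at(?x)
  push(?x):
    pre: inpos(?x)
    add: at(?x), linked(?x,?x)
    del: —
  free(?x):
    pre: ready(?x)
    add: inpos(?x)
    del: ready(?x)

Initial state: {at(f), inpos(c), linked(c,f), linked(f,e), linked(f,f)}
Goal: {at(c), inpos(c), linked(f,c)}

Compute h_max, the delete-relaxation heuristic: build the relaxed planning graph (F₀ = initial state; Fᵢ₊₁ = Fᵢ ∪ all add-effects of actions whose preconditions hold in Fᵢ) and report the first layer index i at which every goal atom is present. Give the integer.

F0 = init (5 atoms)
F1 = F0 ∪ {at(c), linked(c,c), linked(e,f), ready(f)}  (9 atoms)
F2 = F1 ∪ {inpos(f), linked(f,c), ready(c)}  (12 atoms)
goal ⊆ F2  ⇒  h_max = 2

2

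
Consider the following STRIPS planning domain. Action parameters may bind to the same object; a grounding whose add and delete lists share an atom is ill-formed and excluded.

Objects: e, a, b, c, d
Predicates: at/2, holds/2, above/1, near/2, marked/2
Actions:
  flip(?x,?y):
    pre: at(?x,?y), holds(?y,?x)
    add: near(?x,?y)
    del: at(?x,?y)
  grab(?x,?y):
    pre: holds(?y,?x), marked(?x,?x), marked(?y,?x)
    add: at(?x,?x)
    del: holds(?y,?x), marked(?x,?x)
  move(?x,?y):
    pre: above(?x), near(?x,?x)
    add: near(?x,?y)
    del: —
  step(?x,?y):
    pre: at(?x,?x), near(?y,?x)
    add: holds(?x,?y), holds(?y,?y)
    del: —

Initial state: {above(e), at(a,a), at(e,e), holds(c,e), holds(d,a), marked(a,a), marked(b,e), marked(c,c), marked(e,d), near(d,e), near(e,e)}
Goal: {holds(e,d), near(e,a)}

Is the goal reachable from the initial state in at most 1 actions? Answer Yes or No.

No

1. move(e,a)  →  {above(e), at(a,a), at(e,e), holds(c,e), holds(d,a), marked(a,a), marked(b,e), marked(c,c), marked(e,d), near(d,e), near(e,a), near(e,e)}
2. step(e,d)  →  {above(e), at(a,a), at(e,e), holds(c,e), holds(d,a), holds(d,d), holds(e,d), marked(a,a), marked(b,e), marked(c,c), marked(e,d), near(d,e), near(e,a), near(e,e)}
optimal plan length = 2; 2 > 1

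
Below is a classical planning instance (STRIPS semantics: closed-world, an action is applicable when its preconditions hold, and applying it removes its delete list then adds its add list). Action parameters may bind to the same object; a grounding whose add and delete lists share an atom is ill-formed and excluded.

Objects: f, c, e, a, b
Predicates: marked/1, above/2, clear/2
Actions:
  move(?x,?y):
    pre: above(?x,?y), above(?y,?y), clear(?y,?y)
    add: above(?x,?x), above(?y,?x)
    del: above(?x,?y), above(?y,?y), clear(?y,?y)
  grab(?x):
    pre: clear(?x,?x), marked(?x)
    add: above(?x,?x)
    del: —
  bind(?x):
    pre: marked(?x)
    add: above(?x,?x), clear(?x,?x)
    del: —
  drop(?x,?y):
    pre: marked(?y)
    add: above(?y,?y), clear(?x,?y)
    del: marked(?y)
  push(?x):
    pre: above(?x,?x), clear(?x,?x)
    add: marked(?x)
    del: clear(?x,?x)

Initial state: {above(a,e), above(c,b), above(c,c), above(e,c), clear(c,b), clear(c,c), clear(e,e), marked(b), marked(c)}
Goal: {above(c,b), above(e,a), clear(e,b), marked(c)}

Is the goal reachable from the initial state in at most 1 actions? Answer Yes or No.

No

1. move(e,c)  →  {above(a,e), above(c,b), above(c,e), above(e,e), clear(c,b), clear(e,e), marked(b), marked(c)}
2. move(a,e)  →  {above(a,a), above(c,b), above(c,e), above(e,a), clear(c,b), marked(b), marked(c)}
3. drop(e,b)  →  {above(a,a), above(b,b), above(c,b), above(c,e), above(e,a), clear(c,b), clear(e,b), marked(c)}
optimal plan length = 3; 3 > 1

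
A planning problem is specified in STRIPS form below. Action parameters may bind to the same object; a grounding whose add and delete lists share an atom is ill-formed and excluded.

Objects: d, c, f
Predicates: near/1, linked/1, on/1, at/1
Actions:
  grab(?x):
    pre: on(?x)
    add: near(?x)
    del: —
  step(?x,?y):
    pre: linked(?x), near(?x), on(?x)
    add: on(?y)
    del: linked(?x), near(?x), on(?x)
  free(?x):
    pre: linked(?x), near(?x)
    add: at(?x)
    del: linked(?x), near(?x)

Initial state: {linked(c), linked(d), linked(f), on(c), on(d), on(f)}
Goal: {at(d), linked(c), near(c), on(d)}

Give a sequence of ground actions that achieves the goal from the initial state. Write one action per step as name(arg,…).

grab(d); grab(c); free(d)

1. grab(d)  →  {linked(c), linked(d), linked(f), near(d), on(c), on(d), on(f)}
2. grab(c)  →  {linked(c), linked(d), linked(f), near(c), near(d), on(c), on(d), on(f)}
3. free(d)  →  {at(d), linked(c), linked(f), near(c), on(c), on(d), on(f)}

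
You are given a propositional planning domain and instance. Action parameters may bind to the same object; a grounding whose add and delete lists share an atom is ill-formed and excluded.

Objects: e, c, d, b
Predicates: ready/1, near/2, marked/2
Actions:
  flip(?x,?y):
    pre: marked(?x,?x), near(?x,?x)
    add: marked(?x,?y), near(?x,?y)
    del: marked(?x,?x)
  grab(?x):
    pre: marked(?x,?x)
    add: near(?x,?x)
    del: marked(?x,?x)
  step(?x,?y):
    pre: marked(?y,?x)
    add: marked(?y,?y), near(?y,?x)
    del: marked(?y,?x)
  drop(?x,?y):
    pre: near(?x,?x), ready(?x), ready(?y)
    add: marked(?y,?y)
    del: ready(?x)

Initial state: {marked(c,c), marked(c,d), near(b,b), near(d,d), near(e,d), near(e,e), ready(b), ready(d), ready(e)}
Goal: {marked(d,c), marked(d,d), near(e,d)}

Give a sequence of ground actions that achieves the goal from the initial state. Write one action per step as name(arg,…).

1. drop(e,d)  →  {marked(c,c), marked(c,d), marked(d,d), near(b,b), near(d,d), near(e,d), near(e,e), ready(b), ready(d)}
2. flip(d,c)  →  {marked(c,c), marked(c,d), marked(d,c), near(b,b), near(d,c), near(d,d), near(e,d), near(e,e), ready(b), ready(d)}
3. drop(d,d)  →  {marked(c,c), marked(c,d), marked(d,c), marked(d,d), near(b,b), near(d,c), near(d,d), near(e,d), near(e,e), ready(b)}

drop(e,d); flip(d,c); drop(d,d)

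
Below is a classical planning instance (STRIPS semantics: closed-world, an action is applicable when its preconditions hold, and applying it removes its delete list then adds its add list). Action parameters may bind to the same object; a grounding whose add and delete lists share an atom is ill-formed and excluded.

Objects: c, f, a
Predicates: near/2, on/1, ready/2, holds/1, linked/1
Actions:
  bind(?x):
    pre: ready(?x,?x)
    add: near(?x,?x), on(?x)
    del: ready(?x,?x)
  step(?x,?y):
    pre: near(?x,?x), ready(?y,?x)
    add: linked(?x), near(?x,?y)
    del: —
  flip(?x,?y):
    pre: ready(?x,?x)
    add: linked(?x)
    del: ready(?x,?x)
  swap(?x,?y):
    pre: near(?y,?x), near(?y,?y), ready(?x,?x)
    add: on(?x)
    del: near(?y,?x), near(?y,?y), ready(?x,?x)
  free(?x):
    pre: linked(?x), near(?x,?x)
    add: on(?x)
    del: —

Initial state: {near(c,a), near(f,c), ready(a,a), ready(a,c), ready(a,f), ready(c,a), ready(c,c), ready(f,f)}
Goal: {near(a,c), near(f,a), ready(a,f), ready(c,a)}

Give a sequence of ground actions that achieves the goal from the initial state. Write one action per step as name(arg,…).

bind(f); bind(a); step(f,a); step(a,c)

1. bind(f)  →  {near(c,a), near(f,c), near(f,f), on(f), ready(a,a), ready(a,c), ready(a,f), ready(c,a), ready(c,c)}
2. bind(a)  →  {near(a,a), near(c,a), near(f,c), near(f,f), on(a), on(f), ready(a,c), ready(a,f), ready(c,a), ready(c,c)}
3. step(f,a)  →  {linked(f), near(a,a), near(c,a), near(f,a), near(f,c), near(f,f), on(a), on(f), ready(a,c), ready(a,f), ready(c,a), ready(c,c)}
4. step(a,c)  →  {linked(a), linked(f), near(a,a), near(a,c), near(c,a), near(f,a), near(f,c), near(f,f), on(a), on(f), ready(a,c), ready(a,f), ready(c,a), ready(c,c)}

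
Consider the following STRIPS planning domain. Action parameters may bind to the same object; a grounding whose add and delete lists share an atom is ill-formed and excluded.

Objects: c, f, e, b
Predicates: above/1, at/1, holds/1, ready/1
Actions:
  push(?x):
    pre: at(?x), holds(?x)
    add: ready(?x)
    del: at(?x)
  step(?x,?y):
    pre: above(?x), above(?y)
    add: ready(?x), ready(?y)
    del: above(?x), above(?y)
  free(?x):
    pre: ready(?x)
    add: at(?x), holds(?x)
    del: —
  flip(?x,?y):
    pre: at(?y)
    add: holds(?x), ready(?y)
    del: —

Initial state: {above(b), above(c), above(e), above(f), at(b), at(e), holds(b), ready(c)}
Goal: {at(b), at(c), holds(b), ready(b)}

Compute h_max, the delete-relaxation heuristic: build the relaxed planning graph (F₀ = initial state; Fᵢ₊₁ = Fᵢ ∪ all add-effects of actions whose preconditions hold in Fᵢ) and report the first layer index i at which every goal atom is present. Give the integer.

1

F0 = init (8 atoms)
F1 = F0 ∪ {at(c), holds(c), holds(e), holds(f), ready(b), ready(e), ready(f)}  (15 atoms)
goal ⊆ F1  ⇒  h_max = 1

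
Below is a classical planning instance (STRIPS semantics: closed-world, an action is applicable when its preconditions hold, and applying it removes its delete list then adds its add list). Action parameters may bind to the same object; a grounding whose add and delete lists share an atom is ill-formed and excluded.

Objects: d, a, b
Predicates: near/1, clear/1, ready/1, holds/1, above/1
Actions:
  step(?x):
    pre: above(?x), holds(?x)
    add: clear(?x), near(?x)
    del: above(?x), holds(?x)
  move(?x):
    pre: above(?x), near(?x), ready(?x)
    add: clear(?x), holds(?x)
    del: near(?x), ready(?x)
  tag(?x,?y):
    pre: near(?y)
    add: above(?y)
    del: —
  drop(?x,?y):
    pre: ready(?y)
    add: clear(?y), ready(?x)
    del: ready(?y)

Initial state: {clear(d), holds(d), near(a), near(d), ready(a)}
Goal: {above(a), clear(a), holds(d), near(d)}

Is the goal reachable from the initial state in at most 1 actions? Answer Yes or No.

No

1. tag(d,a)  →  {above(a), clear(d), holds(d), near(a), near(d), ready(a)}
2. move(a)  →  {above(a), clear(a), clear(d), holds(a), holds(d), near(d)}
optimal plan length = 2; 2 > 1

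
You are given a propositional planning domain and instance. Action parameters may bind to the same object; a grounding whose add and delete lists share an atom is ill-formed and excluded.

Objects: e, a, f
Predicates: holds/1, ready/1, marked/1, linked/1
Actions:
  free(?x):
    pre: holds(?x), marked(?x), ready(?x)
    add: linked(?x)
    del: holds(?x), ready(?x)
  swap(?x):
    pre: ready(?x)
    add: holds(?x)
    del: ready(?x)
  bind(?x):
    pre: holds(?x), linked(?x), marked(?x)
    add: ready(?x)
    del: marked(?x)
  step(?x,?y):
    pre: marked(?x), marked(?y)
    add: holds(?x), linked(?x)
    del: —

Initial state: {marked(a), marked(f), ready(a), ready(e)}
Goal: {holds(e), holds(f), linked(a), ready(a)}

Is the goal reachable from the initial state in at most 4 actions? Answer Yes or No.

1. swap(e)  →  {holds(e), marked(a), marked(f), ready(a)}
2. step(a,a)  →  {holds(a), holds(e), linked(a), marked(a), marked(f), ready(a)}
3. step(f,a)  →  {holds(a), holds(e), holds(f), linked(a), linked(f), marked(a), marked(f), ready(a)}
optimal plan length = 3; 3 ≤ 4

Yes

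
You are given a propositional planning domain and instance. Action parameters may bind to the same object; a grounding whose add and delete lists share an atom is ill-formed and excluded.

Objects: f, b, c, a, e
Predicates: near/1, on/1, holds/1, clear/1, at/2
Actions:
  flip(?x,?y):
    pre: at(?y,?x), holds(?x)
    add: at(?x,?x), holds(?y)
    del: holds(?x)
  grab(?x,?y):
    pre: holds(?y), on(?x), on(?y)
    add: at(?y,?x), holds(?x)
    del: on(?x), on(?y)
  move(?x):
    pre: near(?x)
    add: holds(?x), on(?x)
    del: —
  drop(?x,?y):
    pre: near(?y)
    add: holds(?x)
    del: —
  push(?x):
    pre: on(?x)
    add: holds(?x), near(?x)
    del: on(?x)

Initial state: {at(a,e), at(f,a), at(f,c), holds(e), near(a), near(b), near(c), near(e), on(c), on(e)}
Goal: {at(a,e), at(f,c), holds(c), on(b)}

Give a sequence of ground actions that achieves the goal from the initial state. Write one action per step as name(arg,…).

grab(c,e); move(b)

1. grab(c,e)  →  {at(a,e), at(e,c), at(f,a), at(f,c), holds(c), holds(e), near(a), near(b), near(c), near(e)}
2. move(b)  →  {at(a,e), at(e,c), at(f,a), at(f,c), holds(b), holds(c), holds(e), near(a), near(b), near(c), near(e), on(b)}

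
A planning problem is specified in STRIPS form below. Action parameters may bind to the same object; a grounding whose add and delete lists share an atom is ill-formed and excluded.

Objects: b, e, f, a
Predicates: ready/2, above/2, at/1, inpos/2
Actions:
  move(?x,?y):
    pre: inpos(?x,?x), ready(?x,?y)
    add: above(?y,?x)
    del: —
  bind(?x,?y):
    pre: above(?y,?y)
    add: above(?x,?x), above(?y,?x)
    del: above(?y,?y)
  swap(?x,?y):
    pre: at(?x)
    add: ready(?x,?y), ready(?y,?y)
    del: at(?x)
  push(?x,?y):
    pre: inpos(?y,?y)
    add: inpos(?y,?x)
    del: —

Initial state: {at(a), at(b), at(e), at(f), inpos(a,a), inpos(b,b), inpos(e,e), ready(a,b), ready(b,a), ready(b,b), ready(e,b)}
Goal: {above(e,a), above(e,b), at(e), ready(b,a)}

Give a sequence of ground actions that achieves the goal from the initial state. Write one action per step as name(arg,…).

1. swap(b,e)  →  {at(a), at(e), at(f), inpos(a,a), inpos(b,b), inpos(e,e), ready(a,b), ready(b,a), ready(b,b), ready(b,e), ready(e,b), ready(e,e)}
2. move(b,e)  →  {above(e,b), at(a), at(e), at(f), inpos(a,a), inpos(b,b), inpos(e,e), ready(a,b), ready(b,a), ready(b,b), ready(b,e), ready(e,b), ready(e,e)}
3. move(e,e)  →  {above(e,b), above(e,e), at(a), at(e), at(f), inpos(a,a), inpos(b,b), inpos(e,e), ready(a,b), ready(b,a), ready(b,b), ready(b,e), ready(e,b), ready(e,e)}
4. bind(a,e)  →  {above(a,a), above(e,a), above(e,b), at(a), at(e), at(f), inpos(a,a), inpos(b,b), inpos(e,e), ready(a,b), ready(b,a), ready(b,b), ready(b,e), ready(e,b), ready(e,e)}

swap(b,e); move(b,e); move(e,e); bind(a,e)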